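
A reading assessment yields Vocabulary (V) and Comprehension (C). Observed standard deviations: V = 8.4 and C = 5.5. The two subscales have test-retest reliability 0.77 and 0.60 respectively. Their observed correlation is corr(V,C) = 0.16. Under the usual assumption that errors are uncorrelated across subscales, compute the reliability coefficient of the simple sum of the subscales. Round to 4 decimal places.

Var(V+C) = 8.4² + 5.5² + 2·[8.4·5.5·0.16] = 100.81 + 14.784 = 115.594.
Under uncorrelated errors the observed covariances equal the true-score covariances, so only the own-variance terms attenuate.
True-score variance = [8.4²·0.77 + 5.5²·0.60] + 14.784 = 72.4812 + 14.784 = 87.2652.
Reliability = 87.2652 / 115.594 = 0.7549.

0.7549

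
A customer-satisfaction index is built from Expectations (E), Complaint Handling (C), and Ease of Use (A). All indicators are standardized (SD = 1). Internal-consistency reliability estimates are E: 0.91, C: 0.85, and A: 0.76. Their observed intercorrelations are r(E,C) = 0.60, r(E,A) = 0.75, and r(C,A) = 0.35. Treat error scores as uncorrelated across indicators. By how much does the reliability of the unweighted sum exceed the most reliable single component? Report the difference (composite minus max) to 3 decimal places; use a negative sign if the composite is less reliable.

0.015

Var(sum) = 3 + 3.4 = 6.4; true-score variance = 2.52 + 3.4 = 5.92; composite reliability = 0.9250.
Max component reliability = 0.9100.
Difference = 0.9250 − 0.9100 = 0.015.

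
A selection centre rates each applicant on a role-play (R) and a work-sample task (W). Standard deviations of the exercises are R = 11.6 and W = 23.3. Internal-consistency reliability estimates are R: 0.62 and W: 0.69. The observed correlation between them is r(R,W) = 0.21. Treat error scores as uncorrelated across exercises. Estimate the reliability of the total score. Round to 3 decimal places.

0.723

Var(R+W) = 11.6² + 23.3² + 2·[11.6·23.3·0.21] = 677.45 + 113.518 = 790.968.
Under uncorrelated errors the observed covariances equal the true-score covariances, so only the own-variance terms attenuate.
True-score variance = [11.6²·0.62 + 23.3²·0.69] + 113.518 = 458.021 + 113.518 = 571.539.
Reliability = 571.539 / 790.968 = 0.723.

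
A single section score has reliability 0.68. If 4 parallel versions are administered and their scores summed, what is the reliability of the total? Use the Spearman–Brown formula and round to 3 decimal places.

0.895

ρ_k = kρ / (1 + (k−1)ρ) = 4·0.68 / (1 + 3·0.68) = 2.720 / 3.040 = 0.895.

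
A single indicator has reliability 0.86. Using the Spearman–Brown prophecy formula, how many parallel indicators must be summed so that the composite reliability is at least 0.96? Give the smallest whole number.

k ≥ ρ*(1−ρ₁)/(ρ₁(1−ρ*)) = 0.96·0.14 / (0.86·0.04) = 3.907.
Smallest integer k = 4.

4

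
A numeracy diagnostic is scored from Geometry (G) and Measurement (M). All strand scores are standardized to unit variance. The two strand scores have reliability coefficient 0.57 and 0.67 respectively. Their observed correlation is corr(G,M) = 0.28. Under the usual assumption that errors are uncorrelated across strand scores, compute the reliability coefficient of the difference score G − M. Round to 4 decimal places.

Var(G−M) = 1 + 1 − 2·0.28 = 2 − 0.56 = 1.44.
Under uncorrelated errors the observed covariances equal the true-score covariances, so only the own-variance terms attenuate.
True-score variance = [0.57 + 0.67] − 0.56 = 1.24 − 0.56 = 0.68.
Reliability = 0.68 / 1.44 = 0.4722.

0.4722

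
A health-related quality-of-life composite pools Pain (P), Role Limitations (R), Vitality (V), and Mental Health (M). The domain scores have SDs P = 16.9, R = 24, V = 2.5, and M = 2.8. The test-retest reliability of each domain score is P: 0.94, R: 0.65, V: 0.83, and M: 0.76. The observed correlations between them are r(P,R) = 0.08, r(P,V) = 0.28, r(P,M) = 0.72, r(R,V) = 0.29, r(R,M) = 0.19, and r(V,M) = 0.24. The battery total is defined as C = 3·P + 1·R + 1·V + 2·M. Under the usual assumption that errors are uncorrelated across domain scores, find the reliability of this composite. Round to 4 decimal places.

Var(C) = 3²·16.9² + 24² + 2.5² + 2²·2.8² + 2·[3·16.9·24·0.08 + 3·16.9·2.5·0.28 + 6·16.9·2.8·0.72 + 24·2.5·0.29 + 2·24·2.8·0.19 + 2·2.5·2.8·0.24] = 3184.1 + 767.105 = 3951.2.
Because errors are independent across components, Cov(Tᵢ,Tⱼ) = Cov(Xᵢ,Xⱼ); the off-diagonal part of the true-score variance is the same as above.
True-score variance = [3²·16.9²·0.94 + 24²·0.65 + 2.5²·0.83 + 2²·2.8²·0.76] + 767.105 = 2819.68 + 767.105 = 3586.79.
Reliability = 3586.79 / 3951.2 = 0.9078.

0.9078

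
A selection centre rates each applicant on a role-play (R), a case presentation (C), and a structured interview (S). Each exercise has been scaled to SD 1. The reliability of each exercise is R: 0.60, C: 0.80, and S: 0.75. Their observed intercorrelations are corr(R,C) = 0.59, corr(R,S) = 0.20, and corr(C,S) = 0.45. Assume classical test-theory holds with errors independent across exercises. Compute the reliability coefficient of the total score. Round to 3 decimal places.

0.845

Var(R+C+S) = 3 + 2·[0.59 + 0.20 + 0.45] = 3 + 2.48 = 5.48.
Because errors are independent across components, Cov(Tᵢ,Tⱼ) = Cov(Xᵢ,Xⱼ); the off-diagonal part of the true-score variance is the same as above.
True-score variance = [0.60 + 0.80 + 0.75] + 2.48 = 2.15 + 2.48 = 4.63.
Reliability = 4.63 / 5.48 = 0.845.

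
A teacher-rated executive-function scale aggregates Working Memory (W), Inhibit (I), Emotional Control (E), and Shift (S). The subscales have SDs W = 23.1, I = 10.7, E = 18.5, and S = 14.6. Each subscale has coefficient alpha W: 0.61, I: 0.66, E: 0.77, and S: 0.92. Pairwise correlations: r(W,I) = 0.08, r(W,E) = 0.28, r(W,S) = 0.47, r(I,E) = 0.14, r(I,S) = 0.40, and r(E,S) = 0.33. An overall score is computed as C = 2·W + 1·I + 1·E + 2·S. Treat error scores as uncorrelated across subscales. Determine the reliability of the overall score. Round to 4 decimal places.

0.8283

Var(C) = 2²·23.1² + 10.7² + 18.5² + 2²·14.6² + 2·[2·23.1·10.7·0.08 + 2·23.1·18.5·0.28 + 4·23.1·14.6·0.47 + 10.7·18.5·0.14 + 2·10.7·14.6·0.40 + 2·18.5·14.6·0.33] = 3443.82 + 2487.73 = 5931.55.
With uncorrelated errors the cross-covariances are all true-score covariance, so they carry over unchanged; only the diagonal terms shrink to ρᵢσᵢ².
True-score variance = [2²·23.1²·0.61 + 10.7²·0.66 + 18.5²·0.77 + 2²·14.6²·0.92] + 2487.73 = 2425.53 + 2487.73 = 4913.27.
Reliability = 4913.27 / 5931.55 = 0.8283.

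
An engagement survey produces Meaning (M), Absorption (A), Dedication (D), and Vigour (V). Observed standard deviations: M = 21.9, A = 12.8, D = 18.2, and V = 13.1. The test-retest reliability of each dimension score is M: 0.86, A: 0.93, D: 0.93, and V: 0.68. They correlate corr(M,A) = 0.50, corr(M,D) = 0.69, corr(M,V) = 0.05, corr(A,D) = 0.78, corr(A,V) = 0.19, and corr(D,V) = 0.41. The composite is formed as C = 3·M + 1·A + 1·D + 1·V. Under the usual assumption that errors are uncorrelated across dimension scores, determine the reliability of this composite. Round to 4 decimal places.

0.9152

Var(C) = 3²·21.9² + 12.8² + 18.2² + 13.1² + 2·[3·21.9·12.8·0.50 + 3·21.9·18.2·0.69 + 3·21.9·13.1·0.05 + 12.8·18.2·0.78 + 12.8·13.1·0.19 + 18.2·13.1·0.41] = 4983.18 + 3199.79 = 8182.97.
Because errors are independent across components, Cov(Tᵢ,Tⱼ) = Cov(Xᵢ,Xⱼ); the off-diagonal part of the true-score variance is the same as above.
True-score variance = [3²·21.9²·0.86 + 12.8²·0.93 + 18.2²·0.93 + 13.1²·0.68] + 3199.79 = 4289.3 + 3199.79 = 7489.09.
Reliability = 7489.09 / 8182.97 = 0.9152.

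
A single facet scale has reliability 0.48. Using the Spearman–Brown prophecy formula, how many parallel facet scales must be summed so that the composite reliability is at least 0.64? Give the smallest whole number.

2

k ≥ ρ*(1−ρ₁)/(ρ₁(1−ρ*)) = 0.64·0.52 / (0.48·0.36) = 1.926.
Smallest integer k = 2.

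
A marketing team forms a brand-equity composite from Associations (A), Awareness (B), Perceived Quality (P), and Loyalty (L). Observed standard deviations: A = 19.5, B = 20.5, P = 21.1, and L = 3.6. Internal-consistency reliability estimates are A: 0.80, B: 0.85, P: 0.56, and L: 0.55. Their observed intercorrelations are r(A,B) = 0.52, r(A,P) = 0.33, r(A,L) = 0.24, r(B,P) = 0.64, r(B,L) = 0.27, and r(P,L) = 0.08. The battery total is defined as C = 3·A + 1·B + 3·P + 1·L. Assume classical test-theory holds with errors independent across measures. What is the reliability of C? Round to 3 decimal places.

0.812

Var(C) = 3²·19.5² + 20.5² + 3²·21.1² + 3.6² + 2·[3·19.5·20.5·0.52 + 9·19.5·21.1·0.33 + 3·19.5·3.6·0.24 + 3·20.5·21.1·0.64 + 20.5·3.6·0.27 + 3·21.1·3.6·0.08] = 7862.35 + 5529.63 = 13392.
Under uncorrelated errors the observed covariances equal the true-score covariances, so only the own-variance terms attenuate.
True-score variance = [3²·19.5²·0.80 + 20.5²·0.85 + 3²·21.1²·0.56 + 3.6²·0.55] + 5529.63 = 5346 + 5529.63 = 10875.6.
Reliability = 10875.6 / 13392 = 0.812.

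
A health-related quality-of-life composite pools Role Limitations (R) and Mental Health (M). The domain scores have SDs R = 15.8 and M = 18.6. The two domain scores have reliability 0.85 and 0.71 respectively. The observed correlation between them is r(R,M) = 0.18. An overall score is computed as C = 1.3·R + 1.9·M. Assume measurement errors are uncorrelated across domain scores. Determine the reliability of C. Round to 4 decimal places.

0.7798

Var(C) = 1.3²·15.8² + 1.9²·18.6² + 2·[2.47·15.8·18.6·0.18] = 1670.81 + 261.318 = 1932.13.
Under uncorrelated errors the observed covariances equal the true-score covariances, so only the own-variance terms attenuate.
True-score variance = [1.3²·15.8²·0.85 + 1.9²·18.6²·0.71] + 261.318 = 1245.34 + 261.318 = 1506.66.
Reliability = 1506.66 / 1932.13 = 0.7798.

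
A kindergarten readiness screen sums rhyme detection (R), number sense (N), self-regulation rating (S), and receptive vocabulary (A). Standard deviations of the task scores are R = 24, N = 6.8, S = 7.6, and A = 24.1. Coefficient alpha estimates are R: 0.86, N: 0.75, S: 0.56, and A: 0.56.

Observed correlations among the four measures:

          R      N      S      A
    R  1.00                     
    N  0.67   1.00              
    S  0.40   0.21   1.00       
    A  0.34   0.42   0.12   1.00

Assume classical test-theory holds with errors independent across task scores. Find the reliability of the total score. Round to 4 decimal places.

Var(R+N+S+A) = 24² + 6.8² + 7.6² + 24.1² + 2·[24·6.8·0.67 + 24·7.6·0.40 + 24·24.1·0.34 + 6.8·7.6·0.21 + 6.8·24.1·0.42 + 7.6·24.1·0.12] = 1260.81 + 961.243 = 2222.05.
Because errors are independent across components, Cov(Tᵢ,Tⱼ) = Cov(Xᵢ,Xⱼ); the off-diagonal part of the true-score variance is the same as above.
True-score variance = [24²·0.86 + 6.8²·0.75 + 7.6²·0.56 + 24.1²·0.56] + 961.243 = 887.639 + 961.243 = 1848.88.
Reliability = 1848.88 / 2222.05 = 0.8321.

0.8321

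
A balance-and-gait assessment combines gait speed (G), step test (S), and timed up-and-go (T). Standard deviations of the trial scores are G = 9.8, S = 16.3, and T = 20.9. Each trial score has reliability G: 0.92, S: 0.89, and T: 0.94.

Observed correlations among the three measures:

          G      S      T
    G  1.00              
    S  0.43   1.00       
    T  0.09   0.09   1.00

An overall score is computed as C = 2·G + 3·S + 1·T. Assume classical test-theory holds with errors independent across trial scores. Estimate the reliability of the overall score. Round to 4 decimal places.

Var(C) = 2²·9.8² + 3²·16.3² + 20.9² + 2·[6·9.8·16.3·0.43 + 2·9.8·20.9·0.09 + 3·16.3·20.9·0.09] = 3212.18 + 1081.96 = 4294.14.
With uncorrelated errors the cross-covariances are all true-score covariance, so they carry over unchanged; only the diagonal terms shrink to ρᵢσᵢ².
True-score variance = [2²·9.8²·0.92 + 3²·16.3²·0.89 + 20.9²·0.94] + 1081.96 = 2892.21 + 1081.96 = 3974.16.
Reliability = 3974.16 / 4294.14 = 0.9255.

0.9255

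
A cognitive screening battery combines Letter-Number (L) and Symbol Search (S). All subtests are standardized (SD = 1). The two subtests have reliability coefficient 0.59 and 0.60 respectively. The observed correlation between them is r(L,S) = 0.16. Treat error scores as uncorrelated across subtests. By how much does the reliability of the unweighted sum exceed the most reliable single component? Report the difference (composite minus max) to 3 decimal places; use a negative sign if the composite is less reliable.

0.051

Var(sum) = 2 + 0.32 = 2.32; true-score variance = 1.19 + 0.32 = 1.51; composite reliability = 0.6509.
Max component reliability = 0.6000.
Difference = 0.6509 − 0.6000 = 0.051.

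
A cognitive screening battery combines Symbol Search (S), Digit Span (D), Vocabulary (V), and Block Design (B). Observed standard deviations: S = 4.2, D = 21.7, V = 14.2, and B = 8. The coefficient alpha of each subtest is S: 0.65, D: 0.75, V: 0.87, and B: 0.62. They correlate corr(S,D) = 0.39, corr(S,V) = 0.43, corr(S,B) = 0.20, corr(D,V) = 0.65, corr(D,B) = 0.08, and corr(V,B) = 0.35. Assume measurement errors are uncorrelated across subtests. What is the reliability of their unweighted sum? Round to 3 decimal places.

Var(S+D+V+B) = 4.2² + 21.7² + 14.2² + 8² + 2·[4.2·21.7·0.39 + 4.2·14.2·0.43 + 4.2·8·0.20 + 21.7·14.2·0.65 + 21.7·8·0.08 + 14.2·8·0.35] = 754.17 + 643.698 = 1397.87.
Under uncorrelated errors the observed covariances equal the true-score covariances, so only the own-variance terms attenuate.
True-score variance = [4.2²·0.65 + 21.7²·0.75 + 14.2²·0.87 + 8²·0.62] + 643.698 = 579.74 + 643.698 = 1223.44.
Reliability = 1223.44 / 1397.87 = 0.875.

0.875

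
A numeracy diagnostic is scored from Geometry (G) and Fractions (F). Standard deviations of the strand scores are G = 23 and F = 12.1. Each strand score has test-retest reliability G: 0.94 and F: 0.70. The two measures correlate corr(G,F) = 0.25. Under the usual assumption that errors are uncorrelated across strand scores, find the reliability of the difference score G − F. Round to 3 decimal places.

0.859

Var(G−F) = 23² + 12.1² − 2·23·12.1·0.25 = 675.41 − 139.15 = 536.26.
Because errors are independent across components, Cov(Tᵢ,Tⱼ) = Cov(Xᵢ,Xⱼ); the off-diagonal part of the true-score variance is the same as above.
True-score variance = [23²·0.94 + 12.1²·0.70] − 139.15 = 599.747 − 139.15 = 460.597.
Reliability = 460.597 / 536.26 = 0.859.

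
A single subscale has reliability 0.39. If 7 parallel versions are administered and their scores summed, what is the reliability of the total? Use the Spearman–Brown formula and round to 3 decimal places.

ρ_k = kρ / (1 + (k−1)ρ) = 7·0.39 / (1 + 6·0.39) = 2.730 / 3.340 = 0.817.

0.817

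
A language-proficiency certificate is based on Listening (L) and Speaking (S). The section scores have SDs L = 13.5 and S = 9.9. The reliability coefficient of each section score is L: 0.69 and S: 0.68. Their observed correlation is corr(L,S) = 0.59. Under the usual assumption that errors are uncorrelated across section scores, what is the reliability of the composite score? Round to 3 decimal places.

0.799

Var(L+S) = 13.5² + 9.9² + 2·[13.5·9.9·0.59] = 280.26 + 157.707 = 437.967.
Because errors are independent across components, Cov(Tᵢ,Tⱼ) = Cov(Xᵢ,Xⱼ); the off-diagonal part of the true-score variance is the same as above.
True-score variance = [13.5²·0.69 + 9.9²·0.68] + 157.707 = 192.399 + 157.707 = 350.106.
Reliability = 350.106 / 437.967 = 0.799.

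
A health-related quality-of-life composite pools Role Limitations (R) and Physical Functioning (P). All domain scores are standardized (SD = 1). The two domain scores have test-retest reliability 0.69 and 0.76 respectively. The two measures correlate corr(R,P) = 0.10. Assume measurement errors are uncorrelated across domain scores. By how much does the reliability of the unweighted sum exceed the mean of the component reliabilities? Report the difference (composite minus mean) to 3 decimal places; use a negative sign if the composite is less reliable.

Var(sum) = 2 + 0.2 = 2.2; true-score variance = 1.45 + 0.2 = 1.65; composite reliability = 0.7500.
Mean component reliability = 0.7250.
Difference = 0.7500 − 0.7250 = 0.025.

0.025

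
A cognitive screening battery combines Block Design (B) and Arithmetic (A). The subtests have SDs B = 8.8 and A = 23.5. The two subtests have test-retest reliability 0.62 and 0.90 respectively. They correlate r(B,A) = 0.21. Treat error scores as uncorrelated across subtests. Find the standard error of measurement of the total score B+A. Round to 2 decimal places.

9.20

Var(total) = 629.69 + 86.856 = 716.546.
True-score variance = 545.038 + 86.856 = 631.894, so reliability = 0.8819.
Error variance = 716.546 − 631.894 = 84.6522; SEM = √84.6522 = 9.20.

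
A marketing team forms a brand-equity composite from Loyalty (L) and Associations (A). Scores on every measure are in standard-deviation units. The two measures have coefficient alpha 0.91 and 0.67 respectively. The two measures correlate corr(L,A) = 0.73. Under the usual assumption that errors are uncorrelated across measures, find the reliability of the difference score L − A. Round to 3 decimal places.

0.222

Var(L−A) = 1 + 1 − 2·0.73 = 2 − 1.46 = 0.54.
With uncorrelated errors the cross-covariances are all true-score covariance, so they carry over unchanged; only the diagonal terms shrink to ρᵢσᵢ².
True-score variance = [0.91 + 0.67] − 1.46 = 1.58 − 1.46 = 0.12.
Reliability = 0.12 / 0.54 = 0.222.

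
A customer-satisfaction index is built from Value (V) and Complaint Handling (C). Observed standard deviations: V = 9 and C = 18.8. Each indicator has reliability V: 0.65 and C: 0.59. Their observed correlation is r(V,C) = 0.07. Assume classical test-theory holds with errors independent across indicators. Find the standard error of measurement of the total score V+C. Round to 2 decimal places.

Var(total) = 434.44 + 23.688 = 458.128.
True-score variance = 261.18 + 23.688 = 284.868, so reliability = 0.6218.
Error variance = 458.128 − 284.868 = 173.26; SEM = √173.26 = 13.16.

13.16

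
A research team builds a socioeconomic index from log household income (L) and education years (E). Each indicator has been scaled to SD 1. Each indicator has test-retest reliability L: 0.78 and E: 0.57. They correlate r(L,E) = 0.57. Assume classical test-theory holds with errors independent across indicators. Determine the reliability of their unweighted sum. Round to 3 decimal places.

0.793

Var(L+E) = 2 + 2·[0.57] = 2 + 1.14 = 3.14.
Because errors are independent across components, Cov(Tᵢ,Tⱼ) = Cov(Xᵢ,Xⱼ); the off-diagonal part of the true-score variance is the same as above.
True-score variance = [0.78 + 0.57] + 1.14 = 1.35 + 1.14 = 2.49.
Reliability = 2.49 / 3.14 = 0.793.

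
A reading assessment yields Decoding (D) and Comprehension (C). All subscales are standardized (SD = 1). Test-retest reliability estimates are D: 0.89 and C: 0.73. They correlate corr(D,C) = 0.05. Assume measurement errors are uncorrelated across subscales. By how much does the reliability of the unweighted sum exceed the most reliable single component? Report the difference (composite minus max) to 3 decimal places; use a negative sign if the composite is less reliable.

-0.071

Var(sum) = 2 + 0.1 = 2.1; true-score variance = 1.62 + 0.1 = 1.72; composite reliability = 0.8190.
Max component reliability = 0.8900.
Difference = 0.8190 − 0.8900 = -0.071.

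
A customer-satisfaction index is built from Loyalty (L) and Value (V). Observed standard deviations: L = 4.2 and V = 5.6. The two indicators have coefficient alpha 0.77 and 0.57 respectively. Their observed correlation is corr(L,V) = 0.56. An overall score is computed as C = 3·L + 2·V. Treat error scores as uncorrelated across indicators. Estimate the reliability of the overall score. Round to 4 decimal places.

Var(C) = 3²·4.2² + 2²·5.6² + 2·[6·4.2·5.6·0.56] = 284.2 + 158.054 = 442.254.
Because errors are independent across components, Cov(Tᵢ,Tⱼ) = Cov(Xᵢ,Xⱼ); the off-diagonal part of the true-score variance is the same as above.
True-score variance = [3²·4.2²·0.77 + 2²·5.6²·0.57] + 158.054 = 193.746 + 158.054 = 351.8.
Reliability = 351.8 / 442.254 = 0.7955.

0.7955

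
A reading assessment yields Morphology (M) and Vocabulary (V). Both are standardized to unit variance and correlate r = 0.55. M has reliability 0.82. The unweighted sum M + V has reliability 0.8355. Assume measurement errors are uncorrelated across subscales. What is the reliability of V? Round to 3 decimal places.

0.670

Var(M+V) = 2 + 2·0.55 = 3.100.
True-score variance = ρ_M + ρ_V + 2·0.55, so 0.8355 = (0.82 + ρ_V + 1.10) / 3.100.
ρ_V = 0.8355·3.100 − 0.82 − 1.10 = 0.670.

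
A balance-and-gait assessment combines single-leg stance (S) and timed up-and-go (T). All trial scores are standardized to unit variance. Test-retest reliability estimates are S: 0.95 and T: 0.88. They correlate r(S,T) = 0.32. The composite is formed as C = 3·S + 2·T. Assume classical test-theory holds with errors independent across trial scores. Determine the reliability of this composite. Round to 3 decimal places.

Var(C) = 3² + 2² + 2·[6·0.32] = 13 + 3.84 = 16.84.
With uncorrelated errors the cross-covariances are all true-score covariance, so they carry over unchanged; only the diagonal terms shrink to ρᵢσᵢ².
True-score variance = [3²·0.95 + 2²·0.88] + 3.84 = 12.07 + 3.84 = 15.91.
Reliability = 15.91 / 16.84 = 0.945.

0.945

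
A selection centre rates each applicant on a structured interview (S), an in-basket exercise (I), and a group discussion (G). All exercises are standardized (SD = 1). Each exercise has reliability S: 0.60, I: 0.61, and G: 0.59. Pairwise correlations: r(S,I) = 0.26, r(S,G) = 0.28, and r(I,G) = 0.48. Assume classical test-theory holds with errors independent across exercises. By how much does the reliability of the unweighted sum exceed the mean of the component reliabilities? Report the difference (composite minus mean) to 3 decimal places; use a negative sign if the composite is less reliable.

Var(sum) = 3 + 2.04 = 5.04; true-score variance = 1.8 + 2.04 = 3.84; composite reliability = 0.7619.
Mean component reliability = 0.6000.
Difference = 0.7619 − 0.6000 = 0.162.

0.162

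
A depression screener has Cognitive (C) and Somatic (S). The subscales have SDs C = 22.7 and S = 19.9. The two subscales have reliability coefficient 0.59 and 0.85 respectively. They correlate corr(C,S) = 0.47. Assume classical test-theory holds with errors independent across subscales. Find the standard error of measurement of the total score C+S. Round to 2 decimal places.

Var(total) = 911.3 + 424.626 = 1335.93.
True-score variance = 640.63 + 424.626 = 1065.26, so reliability = 0.7974.
Error variance = 1335.93 − 1065.26 = 270.67; SEM = √270.67 = 16.45.

16.45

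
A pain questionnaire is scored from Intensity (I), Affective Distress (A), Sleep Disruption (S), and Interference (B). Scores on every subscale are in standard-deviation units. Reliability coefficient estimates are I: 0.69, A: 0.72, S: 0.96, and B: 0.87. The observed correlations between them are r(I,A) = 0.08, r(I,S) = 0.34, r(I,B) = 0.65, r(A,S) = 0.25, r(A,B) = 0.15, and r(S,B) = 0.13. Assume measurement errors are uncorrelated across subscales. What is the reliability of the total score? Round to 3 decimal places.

0.894

Var(I+A+S+B) = 4 + 2·[0.08 + 0.34 + 0.65 + 0.25 + 0.15 + 0.13] = 4 + 3.2 = 7.2.
Because errors are independent across components, Cov(Tᵢ,Tⱼ) = Cov(Xᵢ,Xⱼ); the off-diagonal part of the true-score variance is the same as above.
True-score variance = [0.69 + 0.72 + 0.96 + 0.87] + 3.2 = 3.24 + 3.2 = 6.44.
Reliability = 6.44 / 7.2 = 0.894.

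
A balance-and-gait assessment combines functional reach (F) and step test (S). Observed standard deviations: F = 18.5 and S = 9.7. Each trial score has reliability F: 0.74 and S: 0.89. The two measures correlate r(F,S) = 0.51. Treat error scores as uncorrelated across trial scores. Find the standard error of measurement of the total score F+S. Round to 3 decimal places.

Var(total) = 436.34 + 183.039 = 619.379.
True-score variance = 337.005 + 183.039 = 520.044, so reliability = 0.8396.
Error variance = 619.379 − 520.044 = 99.3349; SEM = √99.3349 = 9.967.

9.967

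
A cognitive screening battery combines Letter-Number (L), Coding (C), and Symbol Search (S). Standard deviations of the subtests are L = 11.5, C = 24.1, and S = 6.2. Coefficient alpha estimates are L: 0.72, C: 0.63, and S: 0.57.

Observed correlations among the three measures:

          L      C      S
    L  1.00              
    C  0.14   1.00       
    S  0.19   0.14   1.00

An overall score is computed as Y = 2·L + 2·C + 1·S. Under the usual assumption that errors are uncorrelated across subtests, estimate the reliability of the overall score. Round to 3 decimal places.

0.693

Var(Y) = 2²·11.5² + 2²·24.1² + 6.2² + 2·[4·11.5·24.1·0.14 + 2·11.5·6.2·0.19 + 2·24.1·6.2·0.14] = 2890.68 + 448.271 = 3338.95.
Because errors are independent across components, Cov(Tᵢ,Tⱼ) = Cov(Xᵢ,Xⱼ); the off-diagonal part of the true-score variance is the same as above.
True-score variance = [2²·11.5²·0.72 + 2²·24.1²·0.63 + 6.2²·0.57] + 448.271 = 1866.43 + 448.271 = 2314.7.
Reliability = 2314.7 / 3338.95 = 0.693.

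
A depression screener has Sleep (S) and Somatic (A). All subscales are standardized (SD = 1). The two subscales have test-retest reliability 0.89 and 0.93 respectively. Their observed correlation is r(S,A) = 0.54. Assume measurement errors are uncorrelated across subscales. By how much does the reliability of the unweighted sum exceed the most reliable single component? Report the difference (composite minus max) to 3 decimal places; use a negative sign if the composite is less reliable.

0.012

Var(sum) = 2 + 1.08 = 3.08; true-score variance = 1.82 + 1.08 = 2.9; composite reliability = 0.9416.
Max component reliability = 0.9300.
Difference = 0.9416 − 0.9300 = 0.012.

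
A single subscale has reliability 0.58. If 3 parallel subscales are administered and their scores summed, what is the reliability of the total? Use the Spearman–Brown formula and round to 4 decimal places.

ρ_k = kρ / (1 + (k−1)ρ) = 3·0.58 / (1 + 2·0.58) = 1.740 / 2.160 = 0.8056.

0.8056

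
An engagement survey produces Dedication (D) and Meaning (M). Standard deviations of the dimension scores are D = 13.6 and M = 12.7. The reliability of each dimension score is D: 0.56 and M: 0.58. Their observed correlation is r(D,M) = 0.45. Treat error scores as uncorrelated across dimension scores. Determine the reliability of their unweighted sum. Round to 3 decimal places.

0.703

Var(D+M) = 13.6² + 12.7² + 2·[13.6·12.7·0.45] = 346.25 + 155.448 = 501.698.
Because errors are independent across components, Cov(Tᵢ,Tⱼ) = Cov(Xᵢ,Xⱼ); the off-diagonal part of the true-score variance is the same as above.
True-score variance = [13.6²·0.56 + 12.7²·0.58] + 155.448 = 197.126 + 155.448 = 352.574.
Reliability = 352.574 / 501.698 = 0.703.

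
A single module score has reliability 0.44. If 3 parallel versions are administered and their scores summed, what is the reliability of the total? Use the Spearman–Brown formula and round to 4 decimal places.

0.7021

ρ_k = kρ / (1 + (k−1)ρ) = 3·0.44 / (1 + 2·0.44) = 1.320 / 1.880 = 0.7021.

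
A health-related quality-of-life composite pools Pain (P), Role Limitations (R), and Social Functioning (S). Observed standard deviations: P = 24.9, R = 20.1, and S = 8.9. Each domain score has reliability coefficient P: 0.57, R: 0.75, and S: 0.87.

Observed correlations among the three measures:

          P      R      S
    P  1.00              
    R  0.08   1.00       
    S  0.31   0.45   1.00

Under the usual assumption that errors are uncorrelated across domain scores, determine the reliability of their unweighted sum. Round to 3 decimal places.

Var(P+R+S) = 24.9² + 20.1² + 8.9² + 2·[24.9·20.1·0.08 + 24.9·8.9·0.31 + 20.1·8.9·0.45] = 1103.23 + 378.478 = 1481.71.
Under uncorrelated errors the observed covariances equal the true-score covariances, so only the own-variance terms attenuate.
True-score variance = [24.9²·0.57 + 20.1²·0.75 + 8.9²·0.87] + 378.478 = 725.326 + 378.478 = 1103.8.
Reliability = 1103.8 / 1481.71 = 0.745.

0.745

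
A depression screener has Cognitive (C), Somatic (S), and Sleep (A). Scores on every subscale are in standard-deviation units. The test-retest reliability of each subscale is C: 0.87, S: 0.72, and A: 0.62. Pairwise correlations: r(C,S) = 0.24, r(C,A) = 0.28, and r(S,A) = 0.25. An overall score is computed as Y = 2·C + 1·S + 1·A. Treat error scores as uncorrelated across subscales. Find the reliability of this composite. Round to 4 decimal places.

Var(Y) = 2² + 1 + 1 + 2·[2·0.24 + 2·0.28 + 0.25] = 6 + 2.58 = 8.58.
With uncorrelated errors the cross-covariances are all true-score covariance, so they carry over unchanged; only the diagonal terms shrink to ρᵢσᵢ².
True-score variance = [2²·0.87 + 0.72 + 0.62] + 2.58 = 4.82 + 2.58 = 7.4.
Reliability = 7.4 / 8.58 = 0.8625.

0.8625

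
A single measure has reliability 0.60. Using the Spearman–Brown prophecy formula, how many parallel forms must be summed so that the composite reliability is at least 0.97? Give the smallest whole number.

k ≥ ρ*(1−ρ₁)/(ρ₁(1−ρ*)) = 0.97·0.40 / (0.60·0.03) = 21.556.
Smallest integer k = 22.

22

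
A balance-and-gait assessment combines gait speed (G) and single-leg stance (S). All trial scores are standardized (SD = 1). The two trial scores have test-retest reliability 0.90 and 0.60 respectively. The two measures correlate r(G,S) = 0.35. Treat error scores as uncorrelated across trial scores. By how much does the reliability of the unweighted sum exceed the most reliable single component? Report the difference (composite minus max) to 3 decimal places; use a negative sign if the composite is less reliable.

Var(sum) = 2 + 0.7 = 2.7; true-score variance = 1.5 + 0.7 = 2.2; composite reliability = 0.8148.
Max component reliability = 0.9000.
Difference = 0.8148 − 0.9000 = -0.085.

-0.085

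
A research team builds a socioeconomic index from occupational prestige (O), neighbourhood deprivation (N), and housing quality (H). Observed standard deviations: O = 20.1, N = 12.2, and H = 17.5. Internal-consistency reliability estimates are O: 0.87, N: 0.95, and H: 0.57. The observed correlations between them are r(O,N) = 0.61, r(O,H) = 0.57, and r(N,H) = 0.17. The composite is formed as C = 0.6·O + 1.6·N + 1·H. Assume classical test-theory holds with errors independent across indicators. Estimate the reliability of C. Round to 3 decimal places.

Var(C) = 0.6²·20.1² + 1.6²·12.2² + 17.5² + 2·[0.96·20.1·12.2·0.61 + 0.6·20.1·17.5·0.57 + 1.6·12.2·17.5·0.17] = 832.724 + 643.943 = 1476.67.
With uncorrelated errors the cross-covariances are all true-score covariance, so they carry over unchanged; only the diagonal terms shrink to ρᵢσᵢ².
True-score variance = [0.6²·20.1²·0.87 + 1.6²·12.2²·0.95 + 17.5²·0.57] + 643.943 = 663.077 + 643.943 = 1307.02.
Reliability = 1307.02 / 1476.67 = 0.885.

0.885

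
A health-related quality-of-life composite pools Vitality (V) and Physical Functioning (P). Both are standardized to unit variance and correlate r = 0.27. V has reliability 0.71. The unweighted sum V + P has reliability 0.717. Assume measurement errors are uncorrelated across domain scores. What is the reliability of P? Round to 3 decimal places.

Var(V+P) = 2 + 2·0.27 = 2.540.
True-score variance = ρ_V + ρ_P + 2·0.27, so 0.717 = (0.71 + ρ_P + 0.54) / 2.540.
ρ_P = 0.717·2.540 − 0.71 − 0.54 = 0.571.

0.571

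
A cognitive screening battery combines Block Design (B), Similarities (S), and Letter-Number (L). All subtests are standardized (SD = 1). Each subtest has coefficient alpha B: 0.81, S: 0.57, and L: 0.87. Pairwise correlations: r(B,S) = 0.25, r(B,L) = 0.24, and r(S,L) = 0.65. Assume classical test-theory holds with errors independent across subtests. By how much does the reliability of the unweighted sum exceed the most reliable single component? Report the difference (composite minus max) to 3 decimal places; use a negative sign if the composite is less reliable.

-0.012

Var(sum) = 3 + 2.28 = 5.28; true-score variance = 2.25 + 2.28 = 4.53; composite reliability = 0.8580.
Max component reliability = 0.8700.
Difference = 0.8580 − 0.8700 = -0.012.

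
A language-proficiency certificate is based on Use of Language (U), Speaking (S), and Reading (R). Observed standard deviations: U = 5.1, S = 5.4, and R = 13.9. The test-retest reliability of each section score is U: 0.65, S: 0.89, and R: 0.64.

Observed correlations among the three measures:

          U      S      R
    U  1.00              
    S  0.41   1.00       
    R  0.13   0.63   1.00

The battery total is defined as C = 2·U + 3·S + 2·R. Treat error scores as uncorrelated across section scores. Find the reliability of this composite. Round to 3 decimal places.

Var(C) = 2²·5.1² + 3²·5.4² + 2²·13.9² + 2·[6·5.1·5.4·0.41 + 4·5.1·13.9·0.13 + 6·5.4·13.9·0.63] = 1139.32 + 776.676 = 1916.
Under uncorrelated errors the observed covariances equal the true-score covariances, so only the own-variance terms attenuate.
True-score variance = [2²·5.1²·0.65 + 3²·5.4²·0.89 + 2²·13.9²·0.64] + 776.676 = 795.815 + 776.676 = 1572.49.
Reliability = 1572.49 / 1916 = 0.821.

0.821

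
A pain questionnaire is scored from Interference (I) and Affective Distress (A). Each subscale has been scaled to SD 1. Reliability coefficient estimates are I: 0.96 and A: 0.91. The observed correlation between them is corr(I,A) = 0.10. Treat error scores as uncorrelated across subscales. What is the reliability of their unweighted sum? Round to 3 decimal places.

0.941

Var(I+A) = 2 + 2·[0.10] = 2 + 0.2 = 2.2.
Because errors are independent across components, Cov(Tᵢ,Tⱼ) = Cov(Xᵢ,Xⱼ); the off-diagonal part of the true-score variance is the same as above.
True-score variance = [0.96 + 0.91] + 0.2 = 1.87 + 0.2 = 2.07.
Reliability = 2.07 / 2.2 = 0.941.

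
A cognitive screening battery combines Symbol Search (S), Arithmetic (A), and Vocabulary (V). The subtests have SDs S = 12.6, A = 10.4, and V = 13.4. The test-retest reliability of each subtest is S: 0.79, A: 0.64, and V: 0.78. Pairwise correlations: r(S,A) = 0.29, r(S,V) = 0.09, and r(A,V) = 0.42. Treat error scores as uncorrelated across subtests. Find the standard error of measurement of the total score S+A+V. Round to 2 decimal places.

10.57

Var(total) = 446.48 + 223.457 = 669.937.
True-score variance = 334.7 + 223.457 = 558.156, so reliability = 0.8331.
Error variance = 669.937 − 558.156 = 111.78; SEM = √111.78 = 10.57.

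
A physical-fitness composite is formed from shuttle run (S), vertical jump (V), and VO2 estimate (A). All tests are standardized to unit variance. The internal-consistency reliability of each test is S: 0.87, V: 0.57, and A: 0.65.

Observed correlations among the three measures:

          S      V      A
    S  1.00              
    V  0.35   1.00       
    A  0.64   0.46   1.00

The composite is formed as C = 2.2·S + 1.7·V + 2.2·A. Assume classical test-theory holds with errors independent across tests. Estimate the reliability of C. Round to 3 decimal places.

0.856

Var(C) = 2.2² + 1.7² + 2.2² + 2·[3.74·0.35 + 4.84·0.64 + 3.74·0.46] = 12.57 + 12.254 = 24.824.
Because errors are independent across components, Cov(Tᵢ,Tⱼ) = Cov(Xᵢ,Xⱼ); the off-diagonal part of the true-score variance is the same as above.
True-score variance = [2.2²·0.87 + 1.7²·0.57 + 2.2²·0.65] + 12.254 = 9.0041 + 12.254 = 21.2581.
Reliability = 21.2581 / 24.824 = 0.856.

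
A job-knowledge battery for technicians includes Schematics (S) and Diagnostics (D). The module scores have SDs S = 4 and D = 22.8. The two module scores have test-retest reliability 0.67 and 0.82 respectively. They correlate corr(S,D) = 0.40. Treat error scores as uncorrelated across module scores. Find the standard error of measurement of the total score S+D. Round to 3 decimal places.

9.942

Var(total) = 535.84 + 72.96 = 608.8.
True-score variance = 436.989 + 72.96 = 509.949, so reliability = 0.8376.
Error variance = 608.8 − 509.949 = 98.8512; SEM = √98.8512 = 9.942.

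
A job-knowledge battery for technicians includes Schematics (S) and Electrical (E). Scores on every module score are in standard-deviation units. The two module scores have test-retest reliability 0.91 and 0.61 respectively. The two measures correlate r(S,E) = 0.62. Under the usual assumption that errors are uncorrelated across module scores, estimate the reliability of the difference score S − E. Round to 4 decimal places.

0.3684

Var(S−E) = 1 + 1 − 2·0.62 = 2 − 1.24 = 0.76.
Because errors are independent across components, Cov(Tᵢ,Tⱼ) = Cov(Xᵢ,Xⱼ); the off-diagonal part of the true-score variance is the same as above.
True-score variance = [0.91 + 0.61] − 1.24 = 1.52 − 1.24 = 0.28.
Reliability = 0.28 / 0.76 = 0.3684.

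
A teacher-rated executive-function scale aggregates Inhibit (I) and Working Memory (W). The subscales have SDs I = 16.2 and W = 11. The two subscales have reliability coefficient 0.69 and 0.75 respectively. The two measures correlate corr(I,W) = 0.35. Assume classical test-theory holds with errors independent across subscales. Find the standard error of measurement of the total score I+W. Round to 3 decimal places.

10.564

Var(total) = 383.44 + 124.74 = 508.18.
True-score variance = 271.834 + 124.74 = 396.574, so reliability = 0.7804.
Error variance = 508.18 − 396.574 = 111.606; SEM = √111.606 = 10.564.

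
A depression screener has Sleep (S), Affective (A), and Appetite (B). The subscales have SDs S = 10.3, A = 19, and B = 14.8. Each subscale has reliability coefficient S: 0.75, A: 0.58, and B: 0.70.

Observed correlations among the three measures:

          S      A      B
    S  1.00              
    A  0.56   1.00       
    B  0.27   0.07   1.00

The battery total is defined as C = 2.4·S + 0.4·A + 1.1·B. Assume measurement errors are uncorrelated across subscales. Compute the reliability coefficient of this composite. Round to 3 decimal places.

0.814

Var(C) = 2.4²·10.3² + 0.4²·19² + 1.1²·14.8² + 2·[0.96·10.3·19·0.56 + 2.64·10.3·14.8·0.27 + 0.44·19·14.8·0.07] = 933.877 + 445.057 = 1378.93.
Under uncorrelated errors the observed covariances equal the true-score covariances, so only the own-variance terms attenuate.
True-score variance = [2.4²·10.3²·0.75 + 0.4²·19²·0.58 + 1.1²·14.8²·0.70] + 445.057 = 677.336 + 445.057 = 1122.39.
Reliability = 1122.39 / 1378.93 = 0.814.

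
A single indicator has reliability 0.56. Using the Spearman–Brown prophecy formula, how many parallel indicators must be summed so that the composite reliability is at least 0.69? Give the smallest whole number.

k ≥ ρ*(1−ρ₁)/(ρ₁(1−ρ*)) = 0.69·0.44 / (0.56·0.31) = 1.749.
Smallest integer k = 2.

2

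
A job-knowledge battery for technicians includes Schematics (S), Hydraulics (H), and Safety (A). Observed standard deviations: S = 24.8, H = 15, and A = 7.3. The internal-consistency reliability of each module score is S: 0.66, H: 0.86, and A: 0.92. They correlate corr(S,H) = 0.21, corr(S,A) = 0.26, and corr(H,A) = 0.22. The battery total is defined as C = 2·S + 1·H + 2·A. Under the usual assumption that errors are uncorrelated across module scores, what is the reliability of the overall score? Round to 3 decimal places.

Var(C) = 2²·24.8² + 15² + 2²·7.3² + 2·[2·24.8·15·0.21 + 4·24.8·7.3·0.26 + 2·15·7.3·0.22] = 2898.32 + 785.403 = 3683.72.
Under uncorrelated errors the observed covariances equal the true-score covariances, so only the own-variance terms attenuate.
True-score variance = [2²·24.8²·0.66 + 15²·0.86 + 2²·7.3²·0.92] + 785.403 = 2013.31 + 785.403 = 2798.72.
Reliability = 2798.72 / 3683.72 = 0.760.

0.760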